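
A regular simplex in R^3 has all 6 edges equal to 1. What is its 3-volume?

Volume = (√2/12) · 1³ = 0.117851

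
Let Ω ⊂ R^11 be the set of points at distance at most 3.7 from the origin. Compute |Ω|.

Volume = π^{11/2}·(3.7)^11/Γ(13/2) ≈ 3.35215e+06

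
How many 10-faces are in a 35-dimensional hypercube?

Number of 10-faces = C(35,10) · 2^(35-10) = 183579396 · 33554432 = 6159902359683072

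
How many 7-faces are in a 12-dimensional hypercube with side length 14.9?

f_7(12-cube) = (12 choose 7) · 2^5 = 25344.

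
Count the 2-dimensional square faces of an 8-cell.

Number of 2-faces = C(4,2) · 2^(4-2) = 6 · 4 = 24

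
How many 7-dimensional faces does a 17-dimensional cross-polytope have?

An n-cross-polytope has 2^(k+1)·C(n,k+1) k-faces. Here 2^8·C(17,8) = 256·24310 = 6223360.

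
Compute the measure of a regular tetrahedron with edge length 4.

Volume = (√2/12) · 4³ = 7.54247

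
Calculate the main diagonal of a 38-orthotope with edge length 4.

Diagonal = √38 · 4 ≈ 24.6577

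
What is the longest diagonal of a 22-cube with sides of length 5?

The space diagonal of an n-cube of side s is s√n. Here 5·√22 ≈ 23.4521.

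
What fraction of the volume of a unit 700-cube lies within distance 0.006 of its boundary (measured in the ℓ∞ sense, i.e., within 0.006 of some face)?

1 - (1 - 2·0.006)^700 = 1 - 0.988^700 ≈ 0.999786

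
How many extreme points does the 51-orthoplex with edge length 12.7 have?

The vertices are ±e_1, ..., ±e_51, so there are 2·51 = 102.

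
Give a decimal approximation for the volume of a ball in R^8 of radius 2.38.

Volume = π^{8/2}·(2.38)^8/Γ(5) ≈ 4178.34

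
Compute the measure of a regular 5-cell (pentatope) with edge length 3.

For a regular n-simplex with edge a, V = (a^n / n!)·√((n+1)/2^n). With a=3, n=4: V ≈ 1.88668.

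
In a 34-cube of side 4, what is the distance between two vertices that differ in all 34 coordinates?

||(4,4,...,4)|| = √(34)·4 ≈ 23.3238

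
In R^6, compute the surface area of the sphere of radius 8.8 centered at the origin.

S_6(8.8) = 2·π^(6/2)·(8.8)^5 / Γ(6/2) ≈ 1.6363e+06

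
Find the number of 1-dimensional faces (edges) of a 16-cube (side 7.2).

The 16-cube has n·2^(n-1) = 16·2^15 = 16·32768 = 524288 edges.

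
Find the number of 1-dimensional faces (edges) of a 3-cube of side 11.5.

An n-cube has n·2^(n-1) edges. With n = 3: 3·4 = 12.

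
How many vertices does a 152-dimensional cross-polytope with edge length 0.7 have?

Number of vertices = 2n = 304.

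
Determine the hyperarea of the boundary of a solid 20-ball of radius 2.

The surface area of an n-ball is 2π^(n/2) r^(n-1) / Γ(n/2). For n=20, r=2: 8192·π^10/2835 ≈ 270605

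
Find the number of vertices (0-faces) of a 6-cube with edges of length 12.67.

f_0(6-cube) = (6 choose 0) · 2^6 = 64.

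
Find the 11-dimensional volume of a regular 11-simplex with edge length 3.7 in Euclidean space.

Volume = 3.7^11 · √(12/2^11) / 11! ≈ 0.00341184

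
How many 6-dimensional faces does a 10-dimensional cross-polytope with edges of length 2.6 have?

An n-cross-polytope has 2^(k+1)·C(n,k+1) k-faces. Here 2^7·C(10,7) = 128·120 = 15360.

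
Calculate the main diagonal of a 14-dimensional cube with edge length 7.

d = √(7² + 7² + ... + 7²) [14 terms] = √(14·7²) = 7√14 ≈ 26.1916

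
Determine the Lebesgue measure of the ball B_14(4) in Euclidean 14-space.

Volume = π^{14/2}·(4)^14/Γ(8) = 16777216·π^7/315 ≈ 1.60864e+08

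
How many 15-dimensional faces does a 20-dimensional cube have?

f_15(20-cube) = (20 choose 15) · 2^5 = 496128.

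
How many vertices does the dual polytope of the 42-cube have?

Number of vertices = 2n = 84.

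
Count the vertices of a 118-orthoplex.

An n-cross-polytope has 2n vertices; here n = 118, giving 236.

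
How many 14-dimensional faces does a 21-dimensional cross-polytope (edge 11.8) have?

Number of 14-faces = 2^(14+1) · C(21,14+1) = 32768 · 54264 = 1778122752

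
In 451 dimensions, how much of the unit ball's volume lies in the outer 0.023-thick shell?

Shell fraction = 1 - (1-0.023)^451 ≈ 0.999972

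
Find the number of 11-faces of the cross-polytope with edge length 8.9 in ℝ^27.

f_11(27-orthoplex) = 2^12 · (27 choose 12) = 71204290560.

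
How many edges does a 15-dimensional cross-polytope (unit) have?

Number of 1-faces = 2^(1+1) · C(15,1+1) = 4 · 105 = 420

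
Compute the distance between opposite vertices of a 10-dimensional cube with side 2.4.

Diagonal = √10 · 2.4 ≈ 7.58947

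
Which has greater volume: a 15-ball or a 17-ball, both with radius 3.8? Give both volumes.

V_15(3.8) ≈ 1.89751e+08. V_17(3.8) ≈ 1.0127e+09. The 17-ball is larger.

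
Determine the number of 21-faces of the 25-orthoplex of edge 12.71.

Number of 21-faces = 2^(21+1) · C(25,21+1) = 4194304 · 2300 = 9646899200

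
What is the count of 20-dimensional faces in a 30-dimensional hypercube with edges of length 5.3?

Choose 20 of 30 axes to span the face (C(30,20) = 30045015 ways), then fix each of the remaining 10 coordinates at one of its two extreme values (2^10 = 1024 ways): 30045015·1024 = 30766095360.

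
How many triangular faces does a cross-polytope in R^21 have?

Number of 2-faces = 2^(2+1) · C(21,2+1) = 8 · 1330 = 10640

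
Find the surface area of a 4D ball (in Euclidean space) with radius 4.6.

|∂B_4(4.6)| ≈ 1921.34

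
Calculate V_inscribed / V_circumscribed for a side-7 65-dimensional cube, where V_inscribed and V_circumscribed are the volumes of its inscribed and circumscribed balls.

V_in / V_out = (r_in/r_out)^65 = (1/√65)^65 = 65^(-65/2) ≈ 1.20314e-59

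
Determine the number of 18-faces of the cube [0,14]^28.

An n-cube has C(n,k)·2^(n-k) k-faces. Here C(28,18)·2^10 = 13123110·1024 = 13438064640.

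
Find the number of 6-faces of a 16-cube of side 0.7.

Choose 6 of 16 axes to span the face (C(16,6) = 8008 ways), then fix each of the remaining 10 coordinates at one of its two extreme values (2^10 = 1024 ways): 8008·1024 = 8200192.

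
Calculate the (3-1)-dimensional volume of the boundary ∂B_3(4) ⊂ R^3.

S = n·V_n(r)/r = 3·V_3(4)/4 (volume-to-surface relation), giving 4πr² = 4π·(4)² ≈ 201.062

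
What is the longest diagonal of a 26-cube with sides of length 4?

Diagonal = √26 · 4 ≈ 20.3961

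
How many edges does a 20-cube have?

An n-cube has n·2^(n-1) edges. With n = 20: 20·524288 = 10485760.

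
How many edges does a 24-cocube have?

Each 1-face is the convex hull of 2 vertices, one chosen as ±e_i from each of 2 distinct axes: 2^2·C(24,2) = 1104.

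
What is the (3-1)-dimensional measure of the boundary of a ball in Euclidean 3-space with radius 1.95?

The surface area of an n-ball is 2π^(n/2) r^(n-1) / Γ(n/2). For n=3, r=1.95: 4πr² = 4π·(1.95)² ≈ 47.7836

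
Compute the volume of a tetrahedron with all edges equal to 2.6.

Volume = (√2/12) · 2.6³ = 2.07135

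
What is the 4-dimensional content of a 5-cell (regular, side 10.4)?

For a regular n-simplex with edge a, V = (a^n / n!)·√((n+1)/2^n). With a=10.4, n=4: V ≈ 272.488.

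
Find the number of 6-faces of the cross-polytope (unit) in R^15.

An n-cross-polytope has 2^(k+1)·C(n,k+1) k-faces. Here 2^7·C(15,7) = 128·6435 = 823680.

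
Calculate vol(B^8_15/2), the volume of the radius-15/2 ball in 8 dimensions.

The n-ball volume is π^(n/2)·r^n/Γ(n/2+1). With n=8, r=15/2: V = 854296875·π^4/2048 ≈ 4.0633e+07.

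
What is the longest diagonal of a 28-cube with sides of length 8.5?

d = √(8.5² + 8.5² + ... + 8.5²) [28 terms] = √(28·8.5²) = 8.5√28 ≈ 44.9778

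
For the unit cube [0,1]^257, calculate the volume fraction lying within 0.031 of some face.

The inner cube has side 1-2·0.031 = 0.938 and volume (0.938)^257 ≈ 7.18e-08, so the shell holds 0.9999999282 of the volume.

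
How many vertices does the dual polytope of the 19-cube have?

The 19-dimensional cross-polytope has 2n = 2·19 = 38 vertices.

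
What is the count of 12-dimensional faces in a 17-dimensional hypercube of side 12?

f_12(17-cube) = (17 choose 12) · 2^5 = 198016.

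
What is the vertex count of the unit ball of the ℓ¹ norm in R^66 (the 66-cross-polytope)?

Number of vertices = 2n = 132.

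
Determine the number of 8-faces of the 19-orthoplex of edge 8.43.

Number of 8-faces = 2^(8+1) · C(19,8+1) = 512 · 92378 = 47297536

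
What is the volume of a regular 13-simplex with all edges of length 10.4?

V_13 = √(14) · 10.4^13 / (13! · 2^(13/2)) ≈ 110.541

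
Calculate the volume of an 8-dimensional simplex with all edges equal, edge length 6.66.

For a regular n-simplex with edge a, V = (a^n / n!)·√((n+1)/2^n). With a=6.66, n=8: V ≈ 18.0001.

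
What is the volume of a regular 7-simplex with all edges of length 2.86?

Volume = 2.86^7 · √(8/2^7) / 7! ≈ 0.0776375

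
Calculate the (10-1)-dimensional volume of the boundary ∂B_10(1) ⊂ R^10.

The surface area of an n-ball is 2π^(n/2) r^(n-1) / Γ(n/2). For n=10, r=1: π^5/12 ≈ 25.5016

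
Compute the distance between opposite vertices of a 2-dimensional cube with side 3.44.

||(3.44,3.44,...,3.44)|| = √(2)·3.44 ≈ 4.86489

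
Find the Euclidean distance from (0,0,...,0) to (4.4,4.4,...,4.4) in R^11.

d = √(4.4² + 4.4² + ... + 4.4²) [11 terms] = √(11·4.4²) = 4.4√11 ≈ 14.5931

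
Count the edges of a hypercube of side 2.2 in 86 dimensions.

Number of 1-faces = C(86,1)·2^(86-1) = 86·38685626227668133590597632 = 3326963855579459488791396352.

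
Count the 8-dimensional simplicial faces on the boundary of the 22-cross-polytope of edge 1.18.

Number of 8-faces = 2^(8+1) · C(22,8+1) = 512 · 497420 = 254679040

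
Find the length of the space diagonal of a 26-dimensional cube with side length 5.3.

The space diagonal of an n-cube of side s is s√n. Here 5.3·√26 ≈ 27.0248.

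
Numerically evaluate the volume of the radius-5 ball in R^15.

The n-ball volume is π^(n/2)·r^n/Γ(n/2+1). With n=15, r=5: V = 312500000000·π^7/81081 ≈ 1.16407e+10.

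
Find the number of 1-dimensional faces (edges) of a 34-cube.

An n-cube has n·2^(n-1) edges. With n = 34: 34·8589934592 = 292057776128.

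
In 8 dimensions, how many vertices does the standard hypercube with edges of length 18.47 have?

Number of vertices = 2^8 = 256.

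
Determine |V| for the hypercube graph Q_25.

An n-cube has 2^n vertices; for n = 25 that is 2^25 = 33554432.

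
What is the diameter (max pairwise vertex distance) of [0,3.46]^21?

||(3.46,3.46,...,3.46)|| = √(21)·3.46 ≈ 15.8557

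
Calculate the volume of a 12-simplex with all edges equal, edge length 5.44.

V_12 = √(13) · 5.44^12 / (12! · 2^(12/2)) ≈ 0.0790026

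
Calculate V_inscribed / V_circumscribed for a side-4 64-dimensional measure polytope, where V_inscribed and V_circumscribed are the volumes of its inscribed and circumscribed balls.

V_in / V_out = (r_in/r_out)^64 = (1/√64)^64 = 64^(-64/2) ≈ 1.59309e-58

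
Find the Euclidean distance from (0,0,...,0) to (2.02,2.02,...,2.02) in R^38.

d = √(2.02² + 2.02² + ... + 2.02²) [38 terms] = √(38·2.02²) = 2.02√38 ≈ 12.4521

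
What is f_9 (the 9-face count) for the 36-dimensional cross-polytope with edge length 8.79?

Number of 9-faces = 2^(9+1) · C(36,9+1) = 1024 · 254186856 = 260287340544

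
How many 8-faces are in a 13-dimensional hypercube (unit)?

Number of 8-faces = C(13,8) · 2^(13-8) = 1287 · 32 = 41184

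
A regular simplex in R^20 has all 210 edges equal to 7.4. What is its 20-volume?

V_20 = √(21) · 7.4^20 / (20! · 2^(20/2)) ≈ 0.000445984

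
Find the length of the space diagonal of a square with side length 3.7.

The space diagonal of an n-cube of side s is s√n. Here 3.7·√2 ≈ 5.23259.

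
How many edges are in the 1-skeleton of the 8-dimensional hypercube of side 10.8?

An n-cube has n·2^(n-1) edges. With n = 8: 8·128 = 1024.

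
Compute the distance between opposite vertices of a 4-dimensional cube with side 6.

d = √(6² + 6² + ... + 6²) [4 terms] = √(4·6²) = 6√4 = 12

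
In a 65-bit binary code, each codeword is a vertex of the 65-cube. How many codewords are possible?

Each vertex is a binary string of length 65, so there are 2^65 = 36893488147419103232.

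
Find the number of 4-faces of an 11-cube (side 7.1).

Choose 4 of 11 axes to span the face (C(11,4) = 330 ways), then fix each of the remaining 7 coordinates at one of its two extreme values (2^7 = 128 ways): 330·128 = 42240.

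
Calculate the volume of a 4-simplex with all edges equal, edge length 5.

Volume = 5^4 · √(5/2^4) / 4! ≈ 14.5577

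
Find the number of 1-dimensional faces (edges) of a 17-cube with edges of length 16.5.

Each of the 2^17 = 131072 vertices has degree 17; total edges = 17·2^17/2 = 1114112.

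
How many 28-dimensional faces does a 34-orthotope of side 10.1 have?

Number of 28-faces = C(34,28) · 2^(34-28) = 1344904 · 64 = 86073856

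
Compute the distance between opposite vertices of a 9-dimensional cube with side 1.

Diagonal = √9 · 1 = 3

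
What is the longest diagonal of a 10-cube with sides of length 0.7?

d = √(0.7² + 0.7² + ... + 0.7²) [10 terms] = √(10·0.7²) = 0.7√10 ≈ 2.21359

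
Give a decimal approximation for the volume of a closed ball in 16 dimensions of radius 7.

Volume = π^{16/2}·(7)^16/Γ(9) = 4747561509943·π^8/5760 ≈ 7.82073e+12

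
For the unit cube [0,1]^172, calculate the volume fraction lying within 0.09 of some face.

The inner cube has side 1-2·0.09 = 0.82 and volume (0.82)^172 ≈ 1.5e-15, so the shell holds 1 - 1.5e-15 of the volume.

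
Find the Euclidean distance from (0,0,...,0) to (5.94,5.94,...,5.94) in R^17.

d = √(5.94² + 5.94² + ... + 5.94²) [17 terms] = √(17·5.94²) = 5.94√17 ≈ 24.4912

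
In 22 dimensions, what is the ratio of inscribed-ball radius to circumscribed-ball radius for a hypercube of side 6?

Ratio = (s/2)/(s√22/2) = 22^(-1/2) ≈ 0.213201.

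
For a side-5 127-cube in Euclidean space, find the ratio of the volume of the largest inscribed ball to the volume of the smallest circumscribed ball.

Volume scales as r^n, and r_in/r_out = 1/√127, giving (1/√127)^127 ≈ 2.56132e-134.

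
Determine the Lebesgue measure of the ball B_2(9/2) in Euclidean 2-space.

V = 81·π/4 ≈ 63.6173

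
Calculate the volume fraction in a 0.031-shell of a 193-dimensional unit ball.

1 - (1-0.031)^193 ≈ 0.997707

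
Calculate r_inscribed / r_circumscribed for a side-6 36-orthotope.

Ratio = (s/2)/(s√36/2) = 36^(-1/2) ≈ 0.166667.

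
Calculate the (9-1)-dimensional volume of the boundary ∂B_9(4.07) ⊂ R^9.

S = n·V_n(r)/r = 9·V_9(4.07)/4.07 (volume-to-surface relation), giving 2.2352e+06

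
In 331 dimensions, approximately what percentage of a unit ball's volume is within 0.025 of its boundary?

1 - (1-0.025)^331 ≈ 0.999771 ≈ 99.9771%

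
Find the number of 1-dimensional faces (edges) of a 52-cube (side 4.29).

An n-cube has n·2^(n-1) edges. With n = 52: 52·2251799813685248 = 117093590311632896.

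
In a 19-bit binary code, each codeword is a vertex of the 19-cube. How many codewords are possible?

Number of vertices = 2^19 = 524288.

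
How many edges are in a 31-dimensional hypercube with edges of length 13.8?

An n-cube has C(n,k)·2^(n-k) k-faces. Here C(31,1)·2^30 = 31·1073741824 = 33285996544.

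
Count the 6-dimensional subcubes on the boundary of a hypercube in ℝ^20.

Choose 6 of 20 axes to span the face (C(20,6) = 38760 ways), then fix each of the remaining 14 coordinates at one of its two extreme values (2^14 = 16384 ways): 38760·16384 = 635043840.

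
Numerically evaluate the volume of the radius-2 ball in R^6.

Volume = π^{6/2}·(2)^6/Γ(4) = 32·π^3/3 ≈ 330.734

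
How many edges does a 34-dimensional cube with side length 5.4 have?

Each of the 2^34 = 17179869184 vertices has degree 34; total edges = 34·2^34/2 = 292057776128.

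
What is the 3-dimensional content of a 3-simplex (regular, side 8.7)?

Volume = (√2/12) · 8.7³ = 77.6053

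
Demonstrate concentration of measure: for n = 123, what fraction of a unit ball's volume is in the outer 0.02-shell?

1 - (1-0.02)^123 ≈ 0.916669 ≈ 91.67%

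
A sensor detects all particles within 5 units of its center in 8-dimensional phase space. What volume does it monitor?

Volume = π^{8/2}·(5)^8/Γ(5) = 390625·π^4/24 ≈ 1.58543e+06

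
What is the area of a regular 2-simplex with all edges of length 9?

Area = (√3/4) · 9² = 35.074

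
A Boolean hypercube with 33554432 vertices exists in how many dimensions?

The n-cube has 2^n vertices, and 33554432 = 2^25, so n = 25.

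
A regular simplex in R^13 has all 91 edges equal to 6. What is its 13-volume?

V = (6^13 / 13!) · √((13+1) / 2^13) ≈ 0.0867072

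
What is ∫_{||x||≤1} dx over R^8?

The n-ball volume is π^(n/2)·r^n/Γ(n/2+1). With n=8, r=1: V = π^4/24 ≈ 4.05871.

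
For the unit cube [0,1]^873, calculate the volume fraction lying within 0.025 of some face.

1 - (1 - 2·0.025)^873 = 1 - 0.95^873 ≈ 1 - 3.57e-20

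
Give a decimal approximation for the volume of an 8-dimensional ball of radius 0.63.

Volume = π^{8/2}·(0.63)^8/Γ(5) ≈ 0.100719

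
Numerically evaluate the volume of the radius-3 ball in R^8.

V = 2187·π^4/8 ≈ 26629.2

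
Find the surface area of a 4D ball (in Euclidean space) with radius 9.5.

|∂B_4(9.5)| = 6859·π^2/4 ≈ 16923.9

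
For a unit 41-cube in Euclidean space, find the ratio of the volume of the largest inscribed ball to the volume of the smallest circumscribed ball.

The radii are 1/2 and 1√41/2, so the volume ratio is (1/√41)^41 = 41^{-41/2} ≈ 8.66824e-34.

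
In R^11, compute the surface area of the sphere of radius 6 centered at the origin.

|∂B_11(6)| = 143327232·π^5/35 ≈ 1.25317e+09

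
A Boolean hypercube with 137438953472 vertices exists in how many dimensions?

Since 2^n = 137438953472, we have n = 37.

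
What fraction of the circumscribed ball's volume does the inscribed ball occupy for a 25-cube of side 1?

The radii are 1/2 and 1√25/2, so the volume ratio is (1/√25)^25 = 25^{-25/2} ≈ 3.35544e-18.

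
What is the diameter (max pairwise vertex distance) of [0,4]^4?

Diagonal = √4 · 4 = 8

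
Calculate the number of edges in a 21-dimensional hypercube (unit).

An n-cube has n·2^(n-1) edges. With n = 21: 21·1048576 = 22020096.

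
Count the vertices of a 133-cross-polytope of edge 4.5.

Number of vertices = 2n = 266.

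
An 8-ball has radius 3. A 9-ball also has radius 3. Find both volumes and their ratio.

V_8(3) ≈ 26629.2. V_9(3) ≈ 64924.6. Ratio V_8/V_9 ≈ 0.4102.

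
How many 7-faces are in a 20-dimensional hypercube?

Choose 7 of 20 axes to span the face (C(20,7) = 77520 ways), then fix each of the remaining 13 coordinates at one of its two extreme values (2^13 = 8192 ways): 77520·8192 = 635043840.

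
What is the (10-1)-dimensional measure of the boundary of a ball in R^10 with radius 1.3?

S = n·V_n(r)/r = 10·V_10(1.3)/1.3 (volume-to-surface relation), giving 270.432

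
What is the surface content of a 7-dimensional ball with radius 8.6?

S = n·V_n(r)/r = 7·V_7(8.6)/8.6 (volume-to-surface relation), giving 1.33804e+07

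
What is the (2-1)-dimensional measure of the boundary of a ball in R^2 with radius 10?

|∂B_2(10)| = 2πr = 2π·10 ≈ 62.8319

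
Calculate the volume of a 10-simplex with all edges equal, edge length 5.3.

For a regular n-simplex with edge a, V = (a^n / n!)·√((n+1)/2^n). With a=5.3, n=10: V ≈ 0.499508.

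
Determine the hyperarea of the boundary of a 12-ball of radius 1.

|∂B_12(1)| = π^6/60 ≈ 16.0232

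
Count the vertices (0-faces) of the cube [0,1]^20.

Each vertex is a binary string of length 20, so there are 2^20 = 1048576.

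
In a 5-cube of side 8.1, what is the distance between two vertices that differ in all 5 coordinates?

d = √(8.1² + 8.1² + ... + 8.1²) [5 terms] = √(5·8.1²) = 8.1√5 ≈ 18.1122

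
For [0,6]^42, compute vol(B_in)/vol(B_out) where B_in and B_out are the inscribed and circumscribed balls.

The radii are 6/2 and 6√42/2, so the volume ratio is (1/√42)^42 = 42^{-42/2} ≈ 8.1614e-35.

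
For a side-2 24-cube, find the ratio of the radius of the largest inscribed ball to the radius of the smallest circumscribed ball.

For an n-cube of any side s, the inradius is s/2 and the circumradius is s√n/2, so the ratio is 1/√24 ≈ 0.204124.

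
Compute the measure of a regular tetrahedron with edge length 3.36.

Volume = (√2/12) · 3.36³ = 4.47045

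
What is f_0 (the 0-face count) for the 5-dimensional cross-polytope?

Each 0-face is the convex hull of 1 vertex, one chosen as ±e_i from each of 1 distinct axis: 2^1·C(5,1) = 10.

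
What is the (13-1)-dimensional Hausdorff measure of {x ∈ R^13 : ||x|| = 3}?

S = n·V_n(r)/r = 13·V_13(3)/3 (volume-to-surface relation), giving 2519424·π^6/385 ≈ 6.29129e+06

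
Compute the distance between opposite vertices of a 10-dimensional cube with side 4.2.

Diagonal = √10 · 4.2 ≈ 13.2816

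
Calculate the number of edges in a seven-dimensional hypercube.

An n-cube has n·2^(n-1) edges. With n = 7: 7·64 = 448.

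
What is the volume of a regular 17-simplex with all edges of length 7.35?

V_17 = √(18) · 7.35^17 / (17! · 2^(17/2)) ≈ 0.017567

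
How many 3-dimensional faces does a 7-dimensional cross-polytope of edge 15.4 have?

f_3(7-orthoplex) = 2^4 · (7 choose 4) = 560.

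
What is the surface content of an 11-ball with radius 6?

|∂B_11(6)| = 143327232·π^5/35 ≈ 1.25317e+09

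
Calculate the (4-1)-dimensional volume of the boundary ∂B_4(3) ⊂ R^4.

S_4(3) = 2·π^(4/2)·(3)^3 / Γ(4/2) = 54·π^2 ≈ 532.959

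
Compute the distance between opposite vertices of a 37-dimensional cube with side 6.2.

The space diagonal of an n-cube of side s is s√n. Here 6.2·√37 ≈ 37.7131.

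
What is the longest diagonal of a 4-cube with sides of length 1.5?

d = √(1.5² + 1.5² + ... + 1.5²) [4 terms] = √(4·1.5²) = 1.5√4 = 3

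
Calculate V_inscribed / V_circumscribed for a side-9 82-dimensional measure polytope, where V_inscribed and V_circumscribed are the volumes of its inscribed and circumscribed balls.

V_in / V_out = (r_in/r_out)^82 = (1/√82)^82 = 82^(-82/2) ≈ 3.4169e-79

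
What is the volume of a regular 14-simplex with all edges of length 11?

V = (11^14 / 14!) · √((14+1) / 2^14) ≈ 131.803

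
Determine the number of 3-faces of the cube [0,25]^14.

Number of 3-faces = C(14,3) · 2^(14-3) = 364 · 2048 = 745472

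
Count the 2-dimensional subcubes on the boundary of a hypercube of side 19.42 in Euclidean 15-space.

An n-cube has C(n,k)·2^(n-k) k-faces. Here C(15,2)·2^13 = 105·8192 = 860160.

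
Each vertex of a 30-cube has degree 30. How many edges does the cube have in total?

An n-cube has n·2^(n-1) edges. With n = 30: 30·536870912 = 16106127360.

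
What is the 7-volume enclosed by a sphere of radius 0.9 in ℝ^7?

V_7(0.9) = π^(7/2) · (0.9)^7 / Γ(7/2 + 1) ≈ 2.25984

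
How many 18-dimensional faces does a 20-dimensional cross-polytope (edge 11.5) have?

Each 18-face is the convex hull of 19 vertices, one chosen as ±e_i from each of 19 distinct axes: 2^19·C(20,19) = 10485760.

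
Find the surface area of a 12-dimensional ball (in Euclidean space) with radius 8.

S = n·V_n(r)/r = 12·V_12(8)/8 (volume-to-surface relation), giving 2147483648·π^6/15 ≈ 1.37638e+11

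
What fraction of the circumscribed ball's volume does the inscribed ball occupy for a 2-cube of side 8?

Volume scales as r^n, and r_in/r_out = 1/√2, giving (1/√2)^2 ≈ 0.5.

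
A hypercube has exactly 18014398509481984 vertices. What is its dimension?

2^n = 18014398509481984 ⇒ n = log_2(18014398509481984) = 54.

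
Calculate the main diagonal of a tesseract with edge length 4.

Diagonal = √4 · 4 = 8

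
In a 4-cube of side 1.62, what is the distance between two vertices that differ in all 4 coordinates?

The space diagonal of an n-cube of side s is s√n. Here 1.62·√4 = 3.24.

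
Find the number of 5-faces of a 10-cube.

f_5(10-cube) = (10 choose 5) · 2^5 = 8064.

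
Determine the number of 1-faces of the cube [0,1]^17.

f_1(17-cube) = (17 choose 1) · 2^16 = 1114112.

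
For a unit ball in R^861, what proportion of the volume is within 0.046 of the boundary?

Shell fraction = 1 - (1-0.046)^861 ≈ 1 - 2.461e-18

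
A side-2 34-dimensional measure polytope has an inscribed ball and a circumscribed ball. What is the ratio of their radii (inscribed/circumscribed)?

Ratio = (s/2)/(s√34/2) = 34^(-1/2) ≈ 0.171499.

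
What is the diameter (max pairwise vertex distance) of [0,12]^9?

d = √(12² + 12² + ... + 12²) [9 terms] = √(9·12²) = 12√9 = 36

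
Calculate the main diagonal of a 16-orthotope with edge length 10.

||(10,10,...,10)|| = √(16)·10 = 40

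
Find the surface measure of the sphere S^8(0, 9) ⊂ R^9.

|∂B_9(9)| = 459165024·π^4/35 ≈ 1.27791e+09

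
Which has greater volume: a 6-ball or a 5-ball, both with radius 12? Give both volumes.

V_6(12) ≈ 1.54307e+07. V_5(12) ≈ 1.3098e+06. The 6-ball is larger.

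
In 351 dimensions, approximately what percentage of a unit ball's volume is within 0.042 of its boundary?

1 - (1-0.042)^351 ≈ 0.9999997121 ≈ 99.999971%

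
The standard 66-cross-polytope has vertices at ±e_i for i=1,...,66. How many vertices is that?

The vertices are ±e_1, ..., ±e_66, so there are 2·66 = 132.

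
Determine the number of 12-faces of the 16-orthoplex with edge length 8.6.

An n-cross-polytope has 2^(k+1)·C(n,k+1) k-faces. Here 2^13·C(16,13) = 8192·560 = 4587520.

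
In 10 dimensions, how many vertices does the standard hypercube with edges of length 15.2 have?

Each vertex is a binary string of length 10, so there are 2^10 = 1024.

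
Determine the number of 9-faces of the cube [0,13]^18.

An n-cube has C(n,k)·2^(n-k) k-faces. Here C(18,9)·2^9 = 48620·512 = 24893440.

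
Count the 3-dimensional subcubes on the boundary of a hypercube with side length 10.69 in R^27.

An n-cube has C(n,k)·2^(n-k) k-faces. Here C(27,3)·2^24 = 2925·16777216 = 49073356800.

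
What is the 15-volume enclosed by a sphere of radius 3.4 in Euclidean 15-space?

The n-ball volume is π^(n/2)·r^n/Γ(n/2+1). With n=15, r=3.4: V ≈ 3.57778e+07.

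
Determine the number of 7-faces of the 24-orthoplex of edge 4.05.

f_7(24-orthoplex) = 2^8 · (24 choose 8) = 188280576.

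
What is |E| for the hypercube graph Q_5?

Number of 1-faces = C(5,1)·2^(5-1) = 5·16 = 80.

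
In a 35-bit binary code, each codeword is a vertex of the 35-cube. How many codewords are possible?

Number of vertices = 2^35 = 34359738368.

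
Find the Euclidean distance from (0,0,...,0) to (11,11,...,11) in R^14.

||(11,11,...,11)|| = √(14)·11 ≈ 41.1582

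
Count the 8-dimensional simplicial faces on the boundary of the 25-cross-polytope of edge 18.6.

f_8(25-orthoplex) = 2^9 · (25 choose 9) = 1046003200.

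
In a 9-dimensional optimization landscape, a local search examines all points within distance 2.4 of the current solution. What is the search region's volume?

V_9(2.4) = π^(9/2) · (2.4)^9 / Γ(9/2 + 1) ≈ 8714.03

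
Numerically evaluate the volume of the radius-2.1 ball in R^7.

The n-ball volume is π^(n/2)·r^n/Γ(n/2+1). With n=7, r=2.1: V ≈ 850.972.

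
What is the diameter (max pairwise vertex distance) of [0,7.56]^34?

Diagonal = √34 · 7.56 ≈ 44.082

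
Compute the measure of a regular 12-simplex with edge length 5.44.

V = (5.44^12 / 12!) · √((12+1) / 2^12) ≈ 0.0790026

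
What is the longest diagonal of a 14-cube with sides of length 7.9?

||(7.9,7.9,...,7.9)|| = √(14)·7.9 ≈ 29.5591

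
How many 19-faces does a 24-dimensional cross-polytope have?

Number of 19-faces = 2^(19+1) · C(24,19+1) = 1048576 · 10626 = 11142168576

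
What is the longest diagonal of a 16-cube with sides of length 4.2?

d = √(4.2² + 4.2² + ... + 4.2²) [16 terms] = √(16·4.2²) = 4.2√16 = 16.8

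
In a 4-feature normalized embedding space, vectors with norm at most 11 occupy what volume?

V_4(11) = π^(4/2) · (11)^4 / Γ(4/2 + 1) = 14641·π^2/2 ≈ 72250.4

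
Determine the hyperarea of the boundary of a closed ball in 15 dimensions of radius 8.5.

|∂B_15(8.5)| = 168377826559400929·π^7/8648640 ≈ 5.88012e+13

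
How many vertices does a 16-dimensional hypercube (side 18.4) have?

An n-cube has 2^n vertices; for n = 16 that is 2^16 = 65536.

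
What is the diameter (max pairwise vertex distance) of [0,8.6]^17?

The space diagonal of an n-cube of side s is s√n. Here 8.6·√17 ≈ 35.4587.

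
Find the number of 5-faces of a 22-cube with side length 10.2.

Number of 5-faces = C(22,5) · 2^(22-5) = 26334 · 131072 = 3451650048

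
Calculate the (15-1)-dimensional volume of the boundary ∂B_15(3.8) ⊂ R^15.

The surface area of an n-ball is 2π^(n/2) r^(n-1) / Γ(n/2). For n=15, r=3.8: 7.49017e+08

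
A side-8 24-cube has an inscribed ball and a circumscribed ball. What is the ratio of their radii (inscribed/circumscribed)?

Ratio = (s/2)/(s√24/2) = 24^(-1/2) ≈ 0.204124.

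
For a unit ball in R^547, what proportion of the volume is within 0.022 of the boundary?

V(inner)/V(outer) = ((1-0.022)/1)^547 ≈ 5.192e-06, so the shell fraction is 0.999995.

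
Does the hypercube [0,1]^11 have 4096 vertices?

False. The 11-cube has 2^11 = 2048 vertices.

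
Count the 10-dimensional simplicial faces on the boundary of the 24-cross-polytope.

Each 10-face is the convex hull of 11 vertices, one chosen as ±e_i from each of 11 distinct axes: 2^11·C(24,11) = 5112102912.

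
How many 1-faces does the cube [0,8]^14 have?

An n-cube has n·2^(n-1) edges. With n = 14: 14·8192 = 114688.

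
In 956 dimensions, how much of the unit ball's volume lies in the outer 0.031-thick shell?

Shell fraction = 1 - (1-0.031)^956 ≈ 1 - 8.424e-14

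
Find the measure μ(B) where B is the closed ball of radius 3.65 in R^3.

Volume = π^{3/2}·(3.65)^3/Γ(5/2) ≈ 203.689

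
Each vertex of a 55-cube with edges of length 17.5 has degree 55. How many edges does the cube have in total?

The 55-cube has n·2^(n-1) = 55·2^54 = 55·18014398509481984 = 990791918021509120 edges.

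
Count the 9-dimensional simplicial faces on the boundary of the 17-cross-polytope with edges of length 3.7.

An n-cross-polytope has 2^(k+1)·C(n,k+1) k-faces. Here 2^10·C(17,10) = 1024·19448 = 19914752.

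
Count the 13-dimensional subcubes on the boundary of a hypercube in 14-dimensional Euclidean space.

Number of 13-faces = C(14,13) · 2^(14-13) = 14 · 2 = 28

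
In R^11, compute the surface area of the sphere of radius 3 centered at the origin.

|∂B_11(3)| = 139968·π^5/35 ≈ 1.2238e+06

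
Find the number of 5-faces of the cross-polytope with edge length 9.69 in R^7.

Each 5-face is the convex hull of 6 vertices, one chosen as ±e_i from each of 6 distinct axes: 2^6·C(7,6) = 448.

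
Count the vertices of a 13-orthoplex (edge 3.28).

Number of vertices = 2n = 26.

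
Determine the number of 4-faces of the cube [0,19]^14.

f_4(14-cube) = (14 choose 4) · 2^10 = 1025024.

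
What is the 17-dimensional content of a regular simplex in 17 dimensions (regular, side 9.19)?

Volume = 9.19^17 · √(18/2^17) / 17! ≈ 0.783748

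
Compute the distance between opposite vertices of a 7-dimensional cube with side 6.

The space diagonal of an n-cube of side s is s√n. Here 6·√7 ≈ 15.8745.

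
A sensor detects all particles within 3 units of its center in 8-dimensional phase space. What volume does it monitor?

The n-ball volume is π^(n/2)·r^n/Γ(n/2+1). With n=8, r=3: V = 2187·π^4/8 ≈ 26629.2.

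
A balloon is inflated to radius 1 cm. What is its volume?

The n-ball volume is π^(n/2)·r^n/Γ(n/2+1). With n=3, r=1: V = 4·π/3 ≈ 4.18879.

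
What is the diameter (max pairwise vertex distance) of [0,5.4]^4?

||(5.4,5.4,...,5.4)|| = √(4)·5.4 = 10.8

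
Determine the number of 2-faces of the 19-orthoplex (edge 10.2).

Each 2-face is the convex hull of 3 vertices, one chosen as ±e_i from each of 3 distinct axes: 2^3·C(19,3) = 7752.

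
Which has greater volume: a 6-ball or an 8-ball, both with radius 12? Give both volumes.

V_6(12) ≈ 1.54307e+07. V_8(12) ≈ 1.74517e+09. The 8-ball is larger.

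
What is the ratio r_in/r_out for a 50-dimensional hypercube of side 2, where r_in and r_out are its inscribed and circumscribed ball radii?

r_in / r_out = (2/2) / (2√50/2) = 1/√50 ≈ 0.141421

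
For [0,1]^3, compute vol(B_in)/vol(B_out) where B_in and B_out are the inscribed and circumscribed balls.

V_in / V_out = (r_in/r_out)^3 = (1/√3)^3 = 3^(-3/2) ≈ 0.19245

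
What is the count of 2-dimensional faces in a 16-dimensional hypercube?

f_2(16-cube) = (16 choose 2) · 2^14 = 1966080.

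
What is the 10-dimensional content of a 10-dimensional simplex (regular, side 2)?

V = (2^10 / 10!) · √((10+1) / 2^10) ≈ 2.92471e-05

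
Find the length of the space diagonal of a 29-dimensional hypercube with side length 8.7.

The space diagonal of an n-cube of side s is s√n. Here 8.7·√29 ≈ 46.8509.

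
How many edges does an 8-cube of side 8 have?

Each of the 2^8 = 256 vertices has degree 8; total edges = 8·2^8/2 = 1024.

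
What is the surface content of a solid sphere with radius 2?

S = n·V_n(r)/r = 3·V_3(2)/2 (volume-to-surface relation), giving 4πr² = 4π·(2)² ≈ 50.2655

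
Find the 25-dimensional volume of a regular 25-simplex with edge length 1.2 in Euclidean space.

V_25 = √(26) · 1.2^25 / (25! · 2^(25/2)) ≈ 5.41374e-27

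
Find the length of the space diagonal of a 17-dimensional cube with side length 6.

Diagonal = √17 · 6 ≈ 24.7386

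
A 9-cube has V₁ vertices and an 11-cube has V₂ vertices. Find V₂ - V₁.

V₁ = 2^9 = 512. V₂ = 2^11 = 2048. V₂ - V₁ = 1536.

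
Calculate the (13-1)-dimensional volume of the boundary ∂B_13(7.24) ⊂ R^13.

S_13(7.24) = 2·π^(13/2)·(7.24)^12 / Γ(13/2) ≈ 2.45554e+11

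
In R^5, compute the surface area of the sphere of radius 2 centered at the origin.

S = n·V_n(r)/r = 5·V_5(2)/2 (volume-to-surface relation), giving 128·π^2/3 ≈ 421.103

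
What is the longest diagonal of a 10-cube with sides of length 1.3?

Diagonal = √10 · 1.3 ≈ 4.11096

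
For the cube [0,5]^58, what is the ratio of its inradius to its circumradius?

For an n-cube of any side s, the inradius is s/2 and the circumradius is s√n/2, so the ratio is 1/√58 ≈ 0.131306.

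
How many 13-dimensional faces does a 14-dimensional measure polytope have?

An n-cube has C(n,k)·2^(n-k) k-faces. Here C(14,13)·2^1 = 14·2 = 28.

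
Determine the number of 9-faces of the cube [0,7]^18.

An n-cube has C(n,k)·2^(n-k) k-faces. Here C(18,9)·2^9 = 48620·512 = 24893440.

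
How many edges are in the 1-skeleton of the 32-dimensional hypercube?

The 32-cube has n·2^(n-1) = 32·2^31 = 32·2147483648 = 68719476736 edges.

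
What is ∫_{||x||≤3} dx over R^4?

The n-ball volume is π^(n/2)·r^n/Γ(n/2+1). With n=4, r=3: V = 81·π^2/2 ≈ 399.719.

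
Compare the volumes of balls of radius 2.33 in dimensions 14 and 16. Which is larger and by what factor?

V_14(2.33) ≈ 83291.7, V_16(2.33) ≈ 177571. The 16-ball is larger by a factor of 2.132.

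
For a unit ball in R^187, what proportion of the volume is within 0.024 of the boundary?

V(inner)/V(outer) = ((1-0.024)/1)^187 ≈ 0.01064, so the shell fraction is 0.989356.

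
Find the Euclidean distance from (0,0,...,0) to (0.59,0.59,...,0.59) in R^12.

||(0.59,0.59,...,0.59)|| = √(12)·0.59 ≈ 2.04382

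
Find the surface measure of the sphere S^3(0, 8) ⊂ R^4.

S_4(8) = 2·π^(4/2)·(8)^3 / Γ(4/2) = 1024·π^2 ≈ 10106.5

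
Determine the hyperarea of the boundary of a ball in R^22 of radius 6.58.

|∂B_22(6.58)| ≈ 2.46979e+16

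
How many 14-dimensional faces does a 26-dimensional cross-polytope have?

Each 14-face is the convex hull of 15 vertices, one chosen as ±e_i from each of 15 distinct axes: 2^15·C(26,15) = 253170810880.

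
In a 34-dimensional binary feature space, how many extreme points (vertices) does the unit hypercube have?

An n-cube has 2^n vertices; for n = 34 that is 2^34 = 17179869184.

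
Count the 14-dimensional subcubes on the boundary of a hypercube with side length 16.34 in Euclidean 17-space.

f_14(17-cube) = (17 choose 14) · 2^3 = 5440.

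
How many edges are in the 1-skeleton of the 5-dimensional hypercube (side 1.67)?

An n-cube has n·2^(n-1) edges. With n = 5: 5·16 = 80.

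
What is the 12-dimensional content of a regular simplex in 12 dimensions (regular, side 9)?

V_12 = √(13) · 9^12 / (12! · 2^(12/2)) ≈ 33.2173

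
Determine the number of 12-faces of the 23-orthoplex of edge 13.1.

Each 12-face is the convex hull of 13 vertices, one chosen as ±e_i from each of 13 distinct axes: 2^13·C(23,13) = 9372188672.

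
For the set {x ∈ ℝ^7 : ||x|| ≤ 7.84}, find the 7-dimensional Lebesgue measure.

The n-ball volume is π^(n/2)·r^n/Γ(n/2+1). With n=7, r=7.84: V ≈ 8.60187e+06.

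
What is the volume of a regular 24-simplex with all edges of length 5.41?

V = (5.41^24 / 24!) · √((24+1) / 2^24) ≈ 7.7739e-10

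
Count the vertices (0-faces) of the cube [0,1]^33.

Each vertex is a binary string of length 33, so there are 2^33 = 8589934592.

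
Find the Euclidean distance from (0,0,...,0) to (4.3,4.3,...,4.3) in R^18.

The space diagonal of an n-cube of side s is s√n. Here 4.3·√18 ≈ 18.2434.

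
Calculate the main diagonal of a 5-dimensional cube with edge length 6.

Diagonal = √5 · 6 ≈ 13.4164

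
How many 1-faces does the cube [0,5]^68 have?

An n-cube has n·2^(n-1) edges. With n = 68: 68·147573952589676412928 = 10035028776097996079104.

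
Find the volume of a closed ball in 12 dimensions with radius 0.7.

The n-ball volume is π^(n/2)·r^n/Γ(n/2+1). With n=12, r=0.7: V ≈ 0.0184818.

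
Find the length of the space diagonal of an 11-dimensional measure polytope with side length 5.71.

||(5.71,5.71,...,5.71)|| = √(11)·5.71 ≈ 18.9379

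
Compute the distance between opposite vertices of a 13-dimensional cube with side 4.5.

The space diagonal of an n-cube of side s is s√n. Here 4.5·√13 ≈ 16.225.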